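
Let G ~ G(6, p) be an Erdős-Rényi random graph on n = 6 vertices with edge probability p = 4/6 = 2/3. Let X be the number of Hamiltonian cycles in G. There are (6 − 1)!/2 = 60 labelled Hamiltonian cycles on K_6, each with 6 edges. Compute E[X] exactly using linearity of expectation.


K_6 has (6 − 1)!/2 = 60 labelled Hamiltonian cycles.
For each such Hamiltonian cycle H, let X_H = 1 if all 6 edges of H are present in G. Then P[X_H = 1] = p^{6} = (2/3)^{6} = 64/729.
Summing the indicators: E[X] = Σ_H E[X_H] = 60 · p^{6} = 60 · 64/729 = 1280/243.
Numerically: E[X] ≈ 5.267.

E[X] = 60 · (2/3)^{6} = 1280/243 ≈ 5.267.


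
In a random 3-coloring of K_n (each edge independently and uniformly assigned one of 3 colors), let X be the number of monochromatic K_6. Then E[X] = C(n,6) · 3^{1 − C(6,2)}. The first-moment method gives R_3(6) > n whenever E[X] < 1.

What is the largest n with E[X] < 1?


We need C(n, 6) · 3^{1 − 15} < 1, i.e. C(n, 6) < 3^{15 − 1} = 4782969.
Check values of n near the boundary:
  n = 39: C(39, 6) = 3262623; 3262623 < 4782969? YES
  n = 40: C(40, 6) = 3838380; 3838380 < 4782969? YES
  n = 41: C(41, 6) = 4496388; 4496388 < 4782969? YES
  n = 42: C(42, 6) = 5245786; 5245786 < 4782969? NO
  n = 43: C(43, 6) = 6096454; 6096454 < 4782969? NO
The largest n with C(n, 6) < 4782969 is n = 41 (where E[X] = 1498796/1594323 ≈ 0.940083). Hence R_3(6) > 41, i.e. R_3(6) ≥ 42.

Largest n = 41; hence R_3(6) > 41.


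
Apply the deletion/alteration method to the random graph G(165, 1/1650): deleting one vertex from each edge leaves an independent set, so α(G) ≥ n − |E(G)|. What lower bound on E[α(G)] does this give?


E[|E(G)|] = C(165, 2)·p = 13530 · (1/1650) = 41/5.
E[α(G)] ≥ n − E[|E(G)|] = 165 − 41/5 = 784/5.
Numerically: ≈ 156.800000.
(This is only a lower bound; the true E[α(G)] may be larger.)

E[α(G)] ≥ 784/5 ≈ 156.800000.


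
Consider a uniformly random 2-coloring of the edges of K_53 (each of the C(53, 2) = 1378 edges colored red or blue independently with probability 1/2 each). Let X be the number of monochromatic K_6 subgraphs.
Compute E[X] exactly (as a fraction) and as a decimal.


Let X = Σ_S X_S over the C(53, 6) = 22957480 subsets S of size 6, where X_S = 1 if the K_6 on S is monochromatic.
For a fixed S, the K_6 on S has C(6, 2) = 15 edges. P[all 15 edges red] = (1/2)^15, and likewise for blue, so P[monochromatic] = 2·(1/2)^15 = 2^{1 − 15} = 1/16384.
By linearity: E[X] = C(53, 6) · 2^{1 − 15} = 22957480 · 1/16384 = 2869685/2048.
Numerically: E[X] ≈ 1401.21338.

E[X] = C(53,6)·2^(1−C(6,2)) = 2869685/2048 ≈ 1401.21338.


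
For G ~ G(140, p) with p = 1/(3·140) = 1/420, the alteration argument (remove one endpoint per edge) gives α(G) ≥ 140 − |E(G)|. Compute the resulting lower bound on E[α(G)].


E[|E(G)|] = C(140, 2)·p = 9730 · (1/420) = 139/6.
E[α(G)] ≥ n − E[|E(G)|] = 140 − 139/6 = 701/6.
Numerically: ≈ 116.83333.
(This is only a lower bound; the true E[α(G)] may be larger.)

E[α(G)] ≥ 701/6 ≈ 116.83333.


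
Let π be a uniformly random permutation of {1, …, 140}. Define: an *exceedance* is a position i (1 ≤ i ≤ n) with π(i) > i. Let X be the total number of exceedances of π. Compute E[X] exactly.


Write X = Σ_{i=1}^{140} X_i, where X_i = 1_{π(i) > i}.
For each fixed i, π(i) is uniform over {1, …, 140} (marginal of a uniform permutation), so P[π(i) > i] = (n − i)/n. Summing: Σ_{i=1}^{140} (n − i)/n = (0 + 1 + … + 139)/140 = 140(140 − 1)/(2·140) = (140 − 1)/2.
Hence E[X] = Σ_{i=1}^{140} (140 − i)/140 = 139/2 ≈ 69.50000.

E[X] = 139/2 = 69.50000.


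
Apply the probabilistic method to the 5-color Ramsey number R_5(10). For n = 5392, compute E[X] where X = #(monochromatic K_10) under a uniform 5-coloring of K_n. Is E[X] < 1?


E[X] = C(5392, 10) · 5^{1 − 45} = 5676873040158402483252283957448 · 5^{−44} = 5676873040158402483252283957448/5684341886080801486968994140625.
As a reduced fraction: E[X] = 5676873040158402483252283957448/5684341886080801486968994140625 ≈ 0.9987.
Is E[X] < 1? YES.
Since E[X] < 1, there exists a 5-coloring of K_{5392} with no monochromatic K_10; hence R_5(10) > 5392.

E[X] = 5676873040158402483252283957448/5684341886080801486968994140625 ≈ 0.9987; E[X] < 1, so R_5(10) > 5392.


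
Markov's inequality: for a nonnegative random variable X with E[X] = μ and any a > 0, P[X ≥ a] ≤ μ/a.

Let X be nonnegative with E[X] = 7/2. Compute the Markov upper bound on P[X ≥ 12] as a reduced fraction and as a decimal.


μ = E[X] = 7/2, a = 12.
Markov: P[X ≥ 12] ≤ μ/a = (7/2)/12 = 7/24.
Numerically: ≈ 0.291667.
(Since a = 12 > μ = 3.500000, the bound 7/24 is < 1 and informative.)

P[X ≥ 12] ≤ 7/24 ≈ 0.291667.


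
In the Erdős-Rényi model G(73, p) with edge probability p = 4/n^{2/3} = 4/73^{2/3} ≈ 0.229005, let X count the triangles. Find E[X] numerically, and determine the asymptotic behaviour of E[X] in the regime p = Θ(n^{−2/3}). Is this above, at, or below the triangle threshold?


Number of potential triangles: C(73, 3) = 62196.
Each occurs with probability p³ ≈ (0.229005)³ ≈ 1.20097579e-02.
By linearity: E[X] = C(73, 3)·p³ ≈ 62196 · 1.20097579e-02 ≈ 746.958904.
Since α = 2/3 < 1, p = c/n^{2/3} ≫ 1/n is above the triangle threshold p ~ 1/n. Asymptotically E[X] ~ (c³/6)·n^{3(1−α)} = (4³/6)·n^{1} → ∞; triangles are abundant w.h.p.

E[X] ≈ 746.958904; in regime p = Θ(1/n^{2/3}) E[X] diverges (above the triangle threshold p ~ 1/n).


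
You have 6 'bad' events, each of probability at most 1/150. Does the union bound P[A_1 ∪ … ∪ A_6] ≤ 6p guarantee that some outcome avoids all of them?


Union bound: P[∪_{i=1}^{6} A_i] ≤ Σ_i P[A_i] ≤ 6·p = 6·(1/150) = 1/25.
Numerically: 1/25 ≈ 0.04000.
Is 1/25 < 1? YES.
Since P[∪ A_i] ≤ 1/25 < 1, the complement has P[∩ A_i^c] ≥ 1 − 1/25 = 24/25 > 0, so some outcome avoids every A_i.

6·p = 1/25 ≈ 0.04000; existence CERTIFIED by the union bound.


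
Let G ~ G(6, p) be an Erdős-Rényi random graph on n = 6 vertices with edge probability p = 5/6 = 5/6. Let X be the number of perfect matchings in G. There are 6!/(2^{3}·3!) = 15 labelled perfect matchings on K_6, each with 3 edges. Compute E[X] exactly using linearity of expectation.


K_6 has 6!/(2^{3}·3!) = 15 labelled perfect matchings.
For each such perfect matching H, let X_H = 1 if all 3 edges of H are present in G. Then P[X_H = 1] = p^{3} = (5/6)^{3} = 125/216.
By linearity of expectation: E[X] = Σ_H E[X_H] = 15 · p^{3} = 15 · 125/216 = 625/72.
Numerically: E[X] ≈ 8.6806.

E[X] = 15 · (5/6)^{3} = 625/72 ≈ 8.6806.


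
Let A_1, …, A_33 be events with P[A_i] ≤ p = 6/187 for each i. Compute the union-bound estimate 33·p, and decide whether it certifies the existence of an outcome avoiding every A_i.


Union bound: P[∪_{i=1}^{33} A_i] ≤ Σ_i P[A_i] ≤ 33·p = 33·(6/187) = 18/17.
Numerically: 18/17 ≈ 1.059.
Is 18/17 < 1? NO.
Since the bound 18/17 is ≥ 1, the union bound is uninformative here; it does NOT by itself certify existence.

33·p = 18/17 ≈ 1.059; existence NOT certified by the union bound.


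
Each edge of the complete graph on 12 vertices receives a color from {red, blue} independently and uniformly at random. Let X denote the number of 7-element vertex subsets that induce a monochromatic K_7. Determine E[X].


Let X = Σ_S X_S over the C(12, 7) = 792 subsets S of size 7, where X_S = 1 if the K_7 on S is monochromatic.
For a fixed S, the K_7 on S has C(7, 2) = 21 edges. P[all 21 edges red] = (1/2)^21, and likewise for blue, so P[monochromatic] = 2·(1/2)^21 = 2^{1 − 21} = 1/1048576.
By linearity: E[X] = C(12, 7) · 2^{1 − 21} = 792 · 1/1048576 = 99/131072.
Numerically: E[X] ≈ 0.0008.

E[X] = C(12,7)·2^(1−C(7,2)) = 99/131072 ≈ 0.0008.


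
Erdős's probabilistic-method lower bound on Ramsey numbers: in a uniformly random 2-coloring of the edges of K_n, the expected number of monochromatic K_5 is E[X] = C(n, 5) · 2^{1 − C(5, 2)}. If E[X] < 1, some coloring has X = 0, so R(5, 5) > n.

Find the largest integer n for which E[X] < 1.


We need C(n, 5) · 2^{1 − 10} < 1, i.e. C(n, 5) < 2^{10 − 1} = 512.
Check values of n near the boundary:
  n = 6: C(6, 5) = 6; 6 < 512? YES
  n = 7: C(7, 5) = 21; 21 < 512? YES
  n = 8: C(8, 5) = 56; 56 < 512? YES
  n = 9: C(9, 5) = 126; 126 < 512? YES
  n = 10: C(10, 5) = 252; 252 < 512? YES
  n = 11: C(11, 5) = 462; 462 < 512? YES
  n = 12: C(12, 5) = 792; 792 < 512? NO
  n = 13: C(13, 5) = 1287; 1287 < 512? NO
  n = 14: C(14, 5) = 2002; 2002 < 512? NO
The largest n with C(n, 5) < 512 is n = 11 (where E[X] = 231/256 ≈ 0.9023). Hence R(5, 5) > 11, i.e. R(5, 5) ≥ 12.

Largest n = 11; hence R(5, 5) > 11.


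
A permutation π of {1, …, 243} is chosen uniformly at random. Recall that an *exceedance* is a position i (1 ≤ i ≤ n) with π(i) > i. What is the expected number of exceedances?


Write X = Σ_{i=1}^{243} X_i, where X_i = 1_{π(i) > i}.
For each fixed i, π(i) is uniform over {1, …, 243} (marginal of a uniform permutation), so P[π(i) > i] = (n − i)/n. Summing: Σ_{i=1}^{243} (n − i)/n = (0 + 1 + … + 242)/243 = 243(243 − 1)/(2·243) = (243 − 1)/2.
Hence E[X] = Σ_{i=1}^{243} (243 − i)/243 = 121 ≈ 121.000.

E[X] = 121 = 121.000.


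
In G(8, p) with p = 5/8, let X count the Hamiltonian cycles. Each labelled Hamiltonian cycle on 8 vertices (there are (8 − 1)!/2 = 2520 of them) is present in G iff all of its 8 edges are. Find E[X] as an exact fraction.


K_8 has (8 − 1)!/2 = 2520 labelled Hamiltonian cycles.
For each such Hamiltonian cycle H, let X_H = 1 if all 8 edges of H are present in G. Then P[X_H = 1] = p^{8} = (5/8)^{8} = 390625/16777216.
By linearity: E[X] = Σ_H E[X_H] = 2520 · p^{8} = 2520 · 390625/16777216 = 123046875/2097152.
Numerically: E[X] ≈ 58.7.

E[X] = 2520 · (5/8)^{8} = 123046875/2097152 ≈ 58.7.


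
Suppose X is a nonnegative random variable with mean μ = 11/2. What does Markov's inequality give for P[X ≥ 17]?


μ = E[X] = 11/2, a = 17.
Markov: P[X ≥ 17] ≤ μ/a = (11/2)/17 = 11/34.
Numerically: ≈ 0.3235.
(Since a = 17 > μ = 5.5000, the bound 11/34 is < 1 and informative.)

P[X ≥ 17] ≤ 11/34 ≈ 0.3235.


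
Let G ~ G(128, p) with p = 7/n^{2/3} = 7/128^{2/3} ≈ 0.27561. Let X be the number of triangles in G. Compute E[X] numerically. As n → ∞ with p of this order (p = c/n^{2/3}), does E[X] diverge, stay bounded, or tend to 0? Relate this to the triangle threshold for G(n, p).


Number of potential triangles: C(128, 3) = 341376.
Each occurs with probability p³ ≈ (0.27561)³ ≈ 2.0935059e-02.
By linearity: E[X] = C(128, 3)·p³ ≈ 341376 · 2.0935059e-02 ≈ 7146.72656.
Since α = 2/3 < 1, p = c/n^{2/3} ≫ 1/n is above the triangle threshold p ~ 1/n. Asymptotically E[X] ~ (c³/6)·n^{3(1−α)} = (7³/6)·n^{1} → ∞; triangles are abundant w.h.p.

E[X] ≈ 7146.72656; in regime p = Θ(1/n^{2/3}) E[X] diverges (above the triangle threshold p ~ 1/n).


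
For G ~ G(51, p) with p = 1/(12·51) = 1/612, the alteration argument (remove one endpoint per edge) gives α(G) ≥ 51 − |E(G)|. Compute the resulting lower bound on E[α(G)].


E[|E(G)|] = C(51, 2)·p = 1275 · (1/612) = 25/12.
E[α(G)] ≥ n − E[|E(G)|] = 51 − 25/12 = 587/12.
Numerically: ≈ 48.917.
(This is only a lower bound; the true E[α(G)] may be larger.)

E[α(G)] ≥ 587/12 ≈ 48.917.


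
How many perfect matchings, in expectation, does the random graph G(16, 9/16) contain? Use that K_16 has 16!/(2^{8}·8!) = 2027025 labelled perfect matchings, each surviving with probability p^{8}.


K_16 has 16!/(2^{8}·8!) = 2027025 labelled perfect matchings.
For each such perfect matching H, let X_H = 1 if all 8 edges of H are present in G. Then P[X_H = 1] = p^{8} = (9/16)^{8} = 43046721/4294967296.
By linearity: E[X] = Σ_H E[X_H] = 2027025 · p^{8} = 2027025 · 43046721/4294967296 = 87256779635025/4294967296.
Numerically: E[X] ≈ 20316.1.

E[X] = 2027025 · (9/16)^{8} = 87256779635025/4294967296 ≈ 20316.1.


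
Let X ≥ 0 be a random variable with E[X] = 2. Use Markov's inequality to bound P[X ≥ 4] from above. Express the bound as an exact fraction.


μ = E[X] = 2, a = 4.
Markov: P[X ≥ 4] ≤ μ/a = (2)/4 = 1/2.
Numerically: ≈ 0.50000.
(Since a = 4 > μ = 2.00000, the bound 1/2 is < 1 and informative.)

P[X ≥ 4] ≤ 1/2 ≈ 0.50000.


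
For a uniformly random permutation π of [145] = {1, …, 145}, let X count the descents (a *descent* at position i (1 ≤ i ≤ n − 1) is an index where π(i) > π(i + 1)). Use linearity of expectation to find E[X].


Write X = Σ X_I over i = 1, …, 144, with X_I the indicator of one descent.
There are 144 indicators.
For each fixed i, the pair (π(i), π(i+1)) is a uniformly random ordered pair of distinct values from {1, …, 145}; by symmetry P[π(i) > π(i+1)] = 1/2.
By linearity: E[X] = 144 · (1/2) = (145 − 1) · (1/2) = 72 ≈ 72.0000.

E[X] = 72 = 72.0000.


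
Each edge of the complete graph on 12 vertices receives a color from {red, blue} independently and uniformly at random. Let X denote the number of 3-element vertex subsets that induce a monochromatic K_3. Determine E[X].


Let X = Σ_S X_S over the C(12, 3) = 220 subsets S of size 3, where X_S = 1 if the K_3 on S is monochromatic.
For a fixed S, the K_3 on S has C(3, 2) = 3 edges. P[all 3 edges red] = (1/2)^3, and likewise for blue, so P[monochromatic] = 2·(1/2)^3 = 2^{1 − 3} = 1/4.
By linearity: E[X] = C(12, 3) · 2^{1 − 3} = 220 · 1/4 = 55.
Numerically: E[X] ≈ 55.0000.

E[X] = C(12,3)·2^(1−C(3,2)) = 55 ≈ 55.0000.


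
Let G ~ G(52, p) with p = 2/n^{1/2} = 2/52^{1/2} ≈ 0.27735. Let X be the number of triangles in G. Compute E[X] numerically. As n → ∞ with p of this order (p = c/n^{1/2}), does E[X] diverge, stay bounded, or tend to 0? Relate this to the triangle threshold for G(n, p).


Number of potential triangles: C(52, 3) = 22100.
Each occurs with probability p³ ≈ (0.27735)³ ≈ 2.1334623e-02.
By linearity: E[X] = C(52, 3)·p³ ≈ 22100 · 2.1334623e-02 ≈ 471.49517.
Since α = 1/2 < 1, p = c/n^{1/2} ≫ 1/n is above the triangle threshold p ~ 1/n. Asymptotically E[X] ~ (c³/6)·n^{3(1−α)} = (2³/6)·n^{1.5} → ∞; triangles are abundant w.h.p.

E[X] ≈ 471.49517; in regime p = Θ(1/n^{1/2}) E[X] diverges (above the triangle threshold p ~ 1/n).


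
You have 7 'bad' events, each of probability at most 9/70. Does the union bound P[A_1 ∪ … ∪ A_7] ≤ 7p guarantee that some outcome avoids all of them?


Union bound: P[∪_{i=1}^{7} A_i] ≤ Σ_i P[A_i] ≤ 7·p = 7·(9/70) = 9/10.
Numerically: 9/10 ≈ 0.900.
Is 9/10 < 1? YES.
Since P[∪ A_i] ≤ 9/10 < 1, the complement has P[∩ A_i^c] ≥ 1 − 9/10 = 1/10 > 0, so some outcome avoids every A_i.

7·p = 9/10 ≈ 0.900; existence CERTIFIED by the union bound.


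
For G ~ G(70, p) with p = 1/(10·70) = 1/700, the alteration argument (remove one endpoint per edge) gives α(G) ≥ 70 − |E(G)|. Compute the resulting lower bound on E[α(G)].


E[|E(G)|] = C(70, 2)·p = 2415 · (1/700) = 69/20.
E[α(G)] ≥ n − E[|E(G)|] = 70 − 69/20 = 1331/20.
Numerically: ≈ 66.55000.
(This is only a lower bound; the true E[α(G)] may be larger.)

E[α(G)] ≥ 1331/20 ≈ 66.55000.


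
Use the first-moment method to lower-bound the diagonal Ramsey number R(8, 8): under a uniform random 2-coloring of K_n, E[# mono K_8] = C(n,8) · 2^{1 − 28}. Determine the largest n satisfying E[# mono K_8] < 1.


We need C(n, 8) · 2^{1 − 28} < 1, i.e. C(n, 8) < 2^{28 − 1} = 134217728.
Check values of n near the boundary:
  n = 40: C(40, 8) = 76904685; 76904685 < 134217728? YES
  n = 41: C(41, 8) = 95548245; 95548245 < 134217728? YES
  n = 42: C(42, 8) = 118030185; 118030185 < 134217728? YES
  n = 43: C(43, 8) = 145008513; 145008513 < 134217728? NO
The largest n with C(n, 8) < 134217728 is n = 42 (where E[X] = 118030185/134217728 ≈ 0.8794). Hence R(8, 8) > 42, i.e. R(8, 8) ≥ 43.

Largest n = 42; hence R(8, 8) > 42.


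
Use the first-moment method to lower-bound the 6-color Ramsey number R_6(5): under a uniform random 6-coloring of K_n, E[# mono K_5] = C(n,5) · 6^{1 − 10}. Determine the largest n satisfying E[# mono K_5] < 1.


We need C(n, 5) · 6^{1 − 10} < 1, i.e. C(n, 5) < 6^{10 − 1} = 10077696.
Check values of n near the boundary:
  n = 66: C(66, 5) = 8936928; 8936928 < 10077696? YES
  n = 67: C(67, 5) = 9657648; 9657648 < 10077696? YES
  n = 68: C(68, 5) = 10424128; 10424128 < 10077696? NO
  n = 69: C(69, 5) = 11238513; 11238513 < 10077696? NO
The largest n with C(n, 5) < 10077696 is n = 67 (where E[X] = 67067/69984 ≈ 0.9583190). Hence R_6(5) > 67, i.e. R_6(5) ≥ 68.

Largest n = 67; hence R_6(5) > 67.


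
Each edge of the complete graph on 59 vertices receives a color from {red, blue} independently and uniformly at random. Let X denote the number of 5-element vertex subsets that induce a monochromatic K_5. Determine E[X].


Let X = Σ_S X_S over the C(59, 5) = 5006386 subsets S of size 5, where X_S = 1 if the K_5 on S is monochromatic.
For a fixed S, the K_5 on S has C(5, 2) = 10 edges. P[all 10 edges red] = (1/2)^10, and likewise for blue, so P[monochromatic] = 2·(1/2)^10 = 2^{1 − 10} = 1/512.
Summing: E[X] = C(59, 5) · 2^{1 − 10} = 5006386 · 1/512 = 2503193/256.
Numerically: E[X] ≈ 9778.09766.

E[X] = C(59,5)·2^(1−C(5,2)) = 2503193/256 ≈ 9778.09766.


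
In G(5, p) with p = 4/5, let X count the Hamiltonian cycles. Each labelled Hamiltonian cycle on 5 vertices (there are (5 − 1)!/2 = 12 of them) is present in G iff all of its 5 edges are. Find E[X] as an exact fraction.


K_5 has (5 − 1)!/2 = 12 labelled Hamiltonian cycles.
For each such Hamiltonian cycle H, let X_H = 1 if all 5 edges of H are present in G. Then P[X_H = 1] = p^{5} = (4/5)^{5} = 1024/3125.
By linearity: E[X] = Σ_H E[X_H] = 12 · p^{5} = 12 · 1024/3125 = 12288/3125.
Numerically: E[X] ≈ 3.93216.

E[X] = 12 · (4/5)^{5} = 12288/3125 ≈ 3.93216.


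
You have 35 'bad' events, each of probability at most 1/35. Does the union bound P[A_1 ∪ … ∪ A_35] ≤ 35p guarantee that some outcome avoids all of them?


Union bound: P[∪_{i=1}^{35} A_i] ≤ Σ_i P[A_i] ≤ 35·p = 35·(1/35) = 1.
Numerically: 1 ≈ 1.000000.
Is 1 < 1? NO.
Since the bound 1 is ≥ 1, the union bound is uninformative here; it does NOT by itself certify existence.

35·p = 1 ≈ 1.000000; existence NOT certified by the union bound.


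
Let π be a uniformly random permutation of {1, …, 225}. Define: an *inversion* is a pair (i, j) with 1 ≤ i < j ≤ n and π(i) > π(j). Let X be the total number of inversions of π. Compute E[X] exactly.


Write X = Σ X_I over the C(225, 2) = 25200 pairs i < j, with X_I the indicator of one inversion.
There are 25200 indicators.
For each fixed pair i < j, the values π(i) and π(j) are two distinct elements of {1, …, 225} in uniformly random order; by symmetry P[π(i) > π(j)] = 1/2.
By linearity: E[X] = 25200 · (1/2) = C(225, 2) · (1/2) = 25200/2 = 12600 ≈ 12600.000.

E[X] = 12600 = 12600.000.


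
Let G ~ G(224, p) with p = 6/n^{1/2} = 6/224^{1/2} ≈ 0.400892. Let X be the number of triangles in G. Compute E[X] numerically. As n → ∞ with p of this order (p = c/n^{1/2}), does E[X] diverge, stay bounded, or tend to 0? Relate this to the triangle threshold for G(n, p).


Number of potential triangles: C(224, 3) = 1848224.
Each occurs with probability p³ ≈ (0.400892)³ ≈ 6.44290494e-02.
By linearity: E[X] = C(224, 3)·p³ ≈ 1848224 · 6.44290494e-02 ≈ 119079.315379.
Since α = 1/2 < 1, p = c/n^{1/2} ≫ 1/n is above the triangle threshold p ~ 1/n. Asymptotically E[X] ~ (c³/6)·n^{3(1−α)} = (6³/6)·n^{1.5} → ∞; triangles are abundant w.h.p.

E[X] ≈ 119079.315379; in regime p = Θ(1/n^{1/2}) E[X] diverges (above the triangle threshold p ~ 1/n).


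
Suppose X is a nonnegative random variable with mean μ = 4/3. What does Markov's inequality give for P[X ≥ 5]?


μ = E[X] = 4/3, a = 5.
Markov: P[X ≥ 5] ≤ μ/a = (4/3)/5 = 4/15.
Numerically: ≈ 0.266667.
(Since a = 5 > μ = 1.333333, the bound 4/15 is < 1 and informative.)

P[X ≥ 5] ≤ 4/15 ≈ 0.266667.


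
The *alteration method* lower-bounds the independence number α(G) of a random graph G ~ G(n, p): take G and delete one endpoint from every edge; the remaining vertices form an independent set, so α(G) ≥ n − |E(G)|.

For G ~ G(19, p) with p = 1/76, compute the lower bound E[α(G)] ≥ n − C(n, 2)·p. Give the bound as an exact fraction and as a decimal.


E[|E(G)|] = C(19, 2)·p = 171 · (1/76) = 9/4.
E[α(G)] ≥ n − E[|E(G)|] = 19 − 9/4 = 67/4.
Numerically: ≈ 16.750.
(This is only a lower bound; the true E[α(G)] may be larger.)

E[α(G)] ≥ 67/4 ≈ 16.750.


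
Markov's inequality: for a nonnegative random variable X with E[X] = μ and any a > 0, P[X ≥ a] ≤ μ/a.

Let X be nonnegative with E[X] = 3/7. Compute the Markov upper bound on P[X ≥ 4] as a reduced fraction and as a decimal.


μ = E[X] = 3/7, a = 4.
Markov: P[X ≥ 4] ≤ μ/a = (3/7)/4 = 3/28.
Numerically: ≈ 0.107143.
(Since a = 4 > μ = 0.428571, the bound 3/28 is < 1 and informative.)

P[X ≥ 4] ≤ 3/28 ≈ 0.107143.


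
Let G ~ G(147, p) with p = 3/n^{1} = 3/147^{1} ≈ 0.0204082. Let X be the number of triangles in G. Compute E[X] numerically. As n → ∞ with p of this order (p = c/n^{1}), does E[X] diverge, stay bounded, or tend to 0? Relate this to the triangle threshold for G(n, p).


Number of potential triangles: C(147, 3) = 518665.
Each occurs with probability p³ ≈ (0.0204082)³ ≈ 8.49985975e-06.
By linearity: E[X] = C(147, 3)·p³ ≈ 518665 · 8.49985975e-06 ≈ 4.408580.
Here α = 1, so p = 3/n is exactly at the triangle threshold p ~ 1/n. Asymptotically E[X] → c³/6 = 3³/6 = 9/2 ≈ 4.500000, a bounded constant. In this regime the triangle count is asymptotically Poisson(c³/6).

E[X] ≈ 4.408580; in regime p = Θ(1/n^{1}) E[X] stays bounded (at the triangle threshold p ~ 1/n).


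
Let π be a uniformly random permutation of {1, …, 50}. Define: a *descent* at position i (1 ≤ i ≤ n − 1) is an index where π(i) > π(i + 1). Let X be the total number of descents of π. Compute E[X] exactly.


Write X = Σ X_I over i = 1, …, 49, with X_I the indicator of one descent.
There are 49 indicators.
For each fixed i, the pair (π(i), π(i+1)) is a uniformly random ordered pair of distinct values from {1, …, 50}; by symmetry P[π(i) > π(i+1)] = 1/2.
By linearity: E[X] = 49 · (1/2) = (50 − 1) · (1/2) = 49/2 ≈ 24.500.

E[X] = 49/2 = 24.500.


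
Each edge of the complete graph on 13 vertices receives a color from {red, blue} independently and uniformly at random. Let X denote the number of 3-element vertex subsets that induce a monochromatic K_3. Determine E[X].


Let X = Σ_S X_S over the C(13, 3) = 286 subsets S of size 3, where X_S = 1 if the K_3 on S is monochromatic.
For a fixed S, the K_3 on S has C(3, 2) = 3 edges. P[all 3 edges red] = (1/2)^3, and likewise for blue, so P[monochromatic] = 2·(1/2)^3 = 2^{1 − 3} = 1/4.
Summing: E[X] = C(13, 3) · 2^{1 − 3} = 286 · 1/4 = 143/2.
Numerically: E[X] ≈ 71.500.

E[X] = C(13,3)·2^(1−C(3,2)) = 143/2 ≈ 71.500.


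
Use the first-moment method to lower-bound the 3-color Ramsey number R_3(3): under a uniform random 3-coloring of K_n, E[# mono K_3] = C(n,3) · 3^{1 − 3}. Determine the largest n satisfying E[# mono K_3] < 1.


We need C(n, 3) · 3^{1 − 3} < 1, i.e. C(n, 3) < 3^{3 − 1} = 9.
Check values of n near the boundary:
  n = 3: C(3, 3) = 1; 1 < 9? YES
  n = 4: C(4, 3) = 4; 4 < 9? YES
  n = 5: C(5, 3) = 10; 10 < 9? NO
The largest n with C(n, 3) < 9 is n = 4 (where E[X] = 4/9 ≈ 0.444). Hence R_3(3) > 4, i.e. R_3(3) ≥ 5.

Largest n = 4; hence R_3(3) > 4.


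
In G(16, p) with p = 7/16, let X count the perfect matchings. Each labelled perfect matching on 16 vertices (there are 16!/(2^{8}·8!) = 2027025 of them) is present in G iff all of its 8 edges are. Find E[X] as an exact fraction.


K_16 has 16!/(2^{8}·8!) = 2027025 labelled perfect matchings.
For each such perfect matching H, let X_H = 1 if all 8 edges of H are present in G. Then P[X_H = 1] = p^{8} = (7/16)^{8} = 5764801/4294967296.
By linearity of expectation: E[X] = Σ_H E[X_H] = 2027025 · p^{8} = 2027025 · 5764801/4294967296 = 11685395747025/4294967296.
Numerically: E[X] ≈ 2.72e+03.

E[X] = 2027025 · (7/16)^{8} = 11685395747025/4294967296 ≈ 2.72e+03.


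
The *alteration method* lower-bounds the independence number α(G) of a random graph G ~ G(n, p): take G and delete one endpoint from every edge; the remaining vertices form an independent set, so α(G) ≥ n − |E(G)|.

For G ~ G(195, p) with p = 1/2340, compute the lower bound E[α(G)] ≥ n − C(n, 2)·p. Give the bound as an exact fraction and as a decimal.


E[|E(G)|] = C(195, 2)·p = 18915 · (1/2340) = 97/12.
E[α(G)] ≥ n − E[|E(G)|] = 195 − 97/12 = 2243/12.
Numerically: ≈ 186.916667.
(This is only a lower bound; the true E[α(G)] may be larger.)

E[α(G)] ≥ 2243/12 ≈ 186.916667.


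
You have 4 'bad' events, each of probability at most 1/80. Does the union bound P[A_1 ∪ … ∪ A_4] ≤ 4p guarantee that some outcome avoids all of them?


Union bound: P[∪_{i=1}^{4} A_i] ≤ Σ_i P[A_i] ≤ 4·p = 4·(1/80) = 1/20.
Numerically: 1/20 ≈ 0.050.
Is 1/20 < 1? YES.
Since P[∪ A_i] ≤ 1/20 < 1, the complement has P[∩ A_i^c] ≥ 1 − 1/20 = 19/20 > 0, so some outcome avoids every A_i.

4·p = 1/20 ≈ 0.050; existence CERTIFIED by the union bound.


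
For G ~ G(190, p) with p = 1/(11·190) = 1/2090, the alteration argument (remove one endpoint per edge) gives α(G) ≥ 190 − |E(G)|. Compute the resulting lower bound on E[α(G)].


E[|E(G)|] = C(190, 2)·p = 17955 · (1/2090) = 189/22.
E[α(G)] ≥ n − E[|E(G)|] = 190 − 189/22 = 3991/22.
Numerically: ≈ 181.409091.
(This is only a lower bound; the true E[α(G)] may be larger.)

E[α(G)] ≥ 3991/22 ≈ 181.409091.


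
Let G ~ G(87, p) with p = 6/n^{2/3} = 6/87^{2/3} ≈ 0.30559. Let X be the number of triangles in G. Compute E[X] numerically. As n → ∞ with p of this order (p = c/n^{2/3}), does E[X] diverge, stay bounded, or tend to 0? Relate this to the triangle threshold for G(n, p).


Number of potential triangles: C(87, 3) = 105995.
Each occurs with probability p³ ≈ (0.30559)³ ≈ 2.8537455e-02.
By linearity: E[X] = C(87, 3)·p³ ≈ 105995 · 2.8537455e-02 ≈ 3024.82759.
Since α = 2/3 < 1, p = c/n^{2/3} ≫ 1/n is above the triangle threshold p ~ 1/n. Asymptotically E[X] ~ (c³/6)·n^{3(1−α)} = (6³/6)·n^{1} → ∞; triangles are abundant w.h.p.

E[X] ≈ 3024.82759; in regime p = Θ(1/n^{2/3}) E[X] diverges (above the triangle threshold p ~ 1/n).


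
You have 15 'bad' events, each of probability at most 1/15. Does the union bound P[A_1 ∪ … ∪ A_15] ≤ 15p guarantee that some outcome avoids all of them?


Union bound: P[∪_{i=1}^{15} A_i] ≤ Σ_i P[A_i] ≤ 15·p = 15·(1/15) = 1.
Numerically: 1 ≈ 1.000000.
Is 1 < 1? NO.
Since the bound 1 is ≥ 1, the union bound is uninformative here; it does NOT by itself certify existence.

15·p = 1 ≈ 1.000000; existence NOT certified by the union bound.


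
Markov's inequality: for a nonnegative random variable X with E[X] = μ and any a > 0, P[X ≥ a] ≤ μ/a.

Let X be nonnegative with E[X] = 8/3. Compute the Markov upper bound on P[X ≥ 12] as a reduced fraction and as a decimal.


μ = E[X] = 8/3, a = 12.
Markov: P[X ≥ 12] ≤ μ/a = (8/3)/12 = 2/9.
Numerically: ≈ 0.222222.
(Since a = 12 > μ = 2.666667, the bound 2/9 is < 1 and informative.)

P[X ≥ 12] ≤ 2/9 ≈ 0.222222.


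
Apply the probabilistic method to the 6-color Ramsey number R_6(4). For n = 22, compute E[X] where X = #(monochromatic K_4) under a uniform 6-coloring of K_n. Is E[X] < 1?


E[X] = C(22, 4) · 6^{1 − 6} = 7315 · 6^{−5} = 7315/7776.
As a reduced fraction: E[X] = 7315/7776 ≈ 0.941.
Is E[X] < 1? YES.
Since E[X] < 1, there exists a 6-coloring of K_{22} with no monochromatic K_4; hence R_6(4) > 22.

E[X] = 7315/7776 ≈ 0.941; E[X] < 1, so R_6(4) > 22.


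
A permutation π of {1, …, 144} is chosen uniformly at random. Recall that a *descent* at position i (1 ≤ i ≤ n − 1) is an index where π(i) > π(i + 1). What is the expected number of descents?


Write X = Σ X_I over i = 1, …, 143, with X_I the indicator of one descent.
There are 143 indicators.
For each fixed i, the pair (π(i), π(i+1)) is a uniformly random ordered pair of distinct values from {1, …, 144}; by symmetry P[π(i) > π(i+1)] = 1/2.
By linearity: E[X] = 143 · (1/2) = (144 − 1) · (1/2) = 143/2 ≈ 71.50000.

E[X] = 143/2 = 71.50000.


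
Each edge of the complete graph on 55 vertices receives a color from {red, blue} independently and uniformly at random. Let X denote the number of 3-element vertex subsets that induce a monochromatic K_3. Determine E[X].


Let X = Σ_S X_S over the C(55, 3) = 26235 subsets S of size 3, where X_S = 1 if the K_3 on S is monochromatic.
For a fixed S, the K_3 on S has C(3, 2) = 3 edges. P[all 3 edges red] = (1/2)^3, and likewise for blue, so P[monochromatic] = 2·(1/2)^3 = 2^{1 − 3} = 1/4.
By linearity of expectation: E[X] = C(55, 3) · 2^{1 − 3} = 26235 · 1/4 = 26235/4.
Numerically: E[X] ≈ 6558.750000.

E[X] = C(55,3)·2^(1−C(3,2)) = 26235/4 ≈ 6558.750000.


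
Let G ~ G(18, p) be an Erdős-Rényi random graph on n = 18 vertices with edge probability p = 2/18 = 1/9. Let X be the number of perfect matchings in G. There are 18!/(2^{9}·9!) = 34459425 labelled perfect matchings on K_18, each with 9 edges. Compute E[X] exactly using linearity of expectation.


K_18 has 18!/(2^{9}·9!) = 34459425 labelled perfect matchings.
For each such perfect matching H, let X_H = 1 if all 9 edges of H are present in G. Then P[X_H = 1] = p^{9} = (1/9)^{9} = 1/387420489.
By linearity: E[X] = Σ_H E[X_H] = 34459425 · p^{9} = 34459425 · 1/387420489 = 425425/4782969.
Numerically: E[X] ≈ 0.0889.

E[X] = 34459425 · (1/9)^{9} = 425425/4782969 ≈ 0.0889.


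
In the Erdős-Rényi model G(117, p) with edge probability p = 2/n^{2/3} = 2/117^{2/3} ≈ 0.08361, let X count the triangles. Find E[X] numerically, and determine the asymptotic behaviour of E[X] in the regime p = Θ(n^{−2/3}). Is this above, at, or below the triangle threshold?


Number of potential triangles: C(117, 3) = 260130.
Each occurs with probability p³ ≈ (0.08361)³ ≈ 5.844108e-04.
By linearity: E[X] = C(117, 3)·p³ ≈ 260130 · 5.844108e-04 ≈ 152.0228.
Since α = 2/3 < 1, p = c/n^{2/3} ≫ 1/n is above the triangle threshold p ~ 1/n. Asymptotically E[X] ~ (c³/6)·n^{3(1−α)} = (2³/6)·n^{1} → ∞; triangles are abundant w.h.p.

E[X] ≈ 152.0228; in regime p = Θ(1/n^{2/3}) E[X] diverges (above the triangle threshold p ~ 1/n).


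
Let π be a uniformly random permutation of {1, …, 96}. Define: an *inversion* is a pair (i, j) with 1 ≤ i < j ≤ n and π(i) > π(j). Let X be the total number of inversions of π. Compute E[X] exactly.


Write X = Σ X_I over the C(96, 2) = 4560 pairs i < j, with X_I the indicator of one inversion.
There are 4560 indicators.
For each fixed pair i < j, the values π(i) and π(j) are two distinct elements of {1, …, 96} in uniformly random order; by symmetry P[π(i) > π(j)] = 1/2.
By linearity: E[X] = 4560 · (1/2) = C(96, 2) · (1/2) = 4560/2 = 2280 ≈ 2280.00000.

E[X] = 2280 = 2280.00000.


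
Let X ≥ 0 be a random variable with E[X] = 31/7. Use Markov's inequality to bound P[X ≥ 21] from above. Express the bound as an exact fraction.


μ = E[X] = 31/7, a = 21.
Markov: P[X ≥ 21] ≤ μ/a = (31/7)/21 = 31/147.
Numerically: ≈ 0.211.
(Since a = 21 > μ = 4.429, the bound 31/147 is < 1 and informative.)

P[X ≥ 21] ≤ 31/147 ≈ 0.211.


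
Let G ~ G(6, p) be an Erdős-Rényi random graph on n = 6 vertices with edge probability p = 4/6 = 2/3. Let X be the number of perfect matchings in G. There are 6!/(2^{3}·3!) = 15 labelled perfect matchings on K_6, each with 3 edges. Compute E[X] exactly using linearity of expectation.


K_6 has 6!/(2^{3}·3!) = 15 labelled perfect matchings.
For each such perfect matching H, let X_H = 1 if all 3 edges of H are present in G. Then P[X_H = 1] = p^{3} = (2/3)^{3} = 8/27.
By linearity of expectation: E[X] = Σ_H E[X_H] = 15 · p^{3} = 15 · 8/27 = 40/9.
Numerically: E[X] ≈ 4.44.

E[X] = 15 · (2/3)^{3} = 40/9 ≈ 4.44.


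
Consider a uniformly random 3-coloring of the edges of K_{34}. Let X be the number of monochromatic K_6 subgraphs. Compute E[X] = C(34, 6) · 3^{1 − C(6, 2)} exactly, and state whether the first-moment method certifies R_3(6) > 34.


E[X] = C(34, 6) · 3^{1 − 15} = 1344904 · 3^{−14} = 1344904/4782969.
As a reduced fraction: E[X] = 1344904/4782969 ≈ 0.2811860.
Is E[X] < 1? YES.
Since E[X] < 1, there exists a 3-coloring of K_{34} with no monochromatic K_6; hence R_3(6) > 34.

E[X] = 1344904/4782969 ≈ 0.2811860; E[X] < 1, so R_3(6) > 34.


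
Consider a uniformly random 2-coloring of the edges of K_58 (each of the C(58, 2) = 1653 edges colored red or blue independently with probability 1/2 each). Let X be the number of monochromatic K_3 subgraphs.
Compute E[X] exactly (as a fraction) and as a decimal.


Let X = Σ_S X_S over the C(58, 3) = 30856 subsets S of size 3, where X_S = 1 if the K_3 on S is monochromatic.
For a fixed S, the K_3 on S has C(3, 2) = 3 edges. P[all 3 edges red] = (1/2)^3, and likewise for blue, so P[monochromatic] = 2·(1/2)^3 = 2^{1 − 3} = 1/4.
By linearity of expectation: E[X] = C(58, 3) · 2^{1 − 3} = 30856 · 1/4 = 7714.
Numerically: E[X] ≈ 7714.00000.

E[X] = C(58,3)·2^(1−C(3,2)) = 7714 ≈ 7714.00000.


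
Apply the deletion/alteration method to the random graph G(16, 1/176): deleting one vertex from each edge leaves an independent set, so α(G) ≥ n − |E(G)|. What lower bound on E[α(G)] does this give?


E[|E(G)|] = C(16, 2)·p = 120 · (1/176) = 15/22.
E[α(G)] ≥ n − E[|E(G)|] = 16 − 15/22 = 337/22.
Numerically: ≈ 15.318.
(This is only a lower bound; the true E[α(G)] may be larger.)

E[α(G)] ≥ 337/22 ≈ 15.318.


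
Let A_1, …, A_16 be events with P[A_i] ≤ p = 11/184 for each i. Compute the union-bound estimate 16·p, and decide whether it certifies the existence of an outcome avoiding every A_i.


Union bound: P[∪_{i=1}^{16} A_i] ≤ Σ_i P[A_i] ≤ 16·p = 16·(11/184) = 22/23.
Numerically: 22/23 ≈ 0.956522.
Is 22/23 < 1? YES.
Since P[∪ A_i] ≤ 22/23 < 1, the complement has P[∩ A_i^c] ≥ 1 − 22/23 = 1/23 > 0, so some outcome avoids every A_i.

16·p = 22/23 ≈ 0.956522; existence CERTIFIED by the union bound.


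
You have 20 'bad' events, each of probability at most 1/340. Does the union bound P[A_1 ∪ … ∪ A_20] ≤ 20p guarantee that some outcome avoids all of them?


Union bound: P[∪_{i=1}^{20} A_i] ≤ Σ_i P[A_i] ≤ 20·p = 20·(1/340) = 1/17.
Numerically: 1/17 ≈ 0.059.
Is 1/17 < 1? YES.
Since P[∪ A_i] ≤ 1/17 < 1, the complement has P[∩ A_i^c] ≥ 1 − 1/17 = 16/17 > 0, so some outcome avoids every A_i.

20·p = 1/17 ≈ 0.059; existence CERTIFIED by the union bound.


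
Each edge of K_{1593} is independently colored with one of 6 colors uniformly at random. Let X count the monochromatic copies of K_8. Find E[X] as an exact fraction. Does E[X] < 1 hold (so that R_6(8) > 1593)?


E[X] = C(1593, 8) · 6^{1 − 28} = 1010555394551193970323 · 6^{−27} = 1010555394551193970323/1023490369077469249536.
As a reduced fraction: E[X] = 37427977575970147049/37907050706572935168 ≈ 0.987.
Is E[X] < 1? YES.
Since E[X] < 1, there exists a 6-coloring of K_{1593} with no monochromatic K_8; hence R_6(8) > 1593.

E[X] = 37427977575970147049/37907050706572935168 ≈ 0.987; E[X] < 1, so R_6(8) > 1593.


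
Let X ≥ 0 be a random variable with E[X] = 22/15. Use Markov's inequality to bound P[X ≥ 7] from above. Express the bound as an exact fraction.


μ = E[X] = 22/15, a = 7.
Markov: P[X ≥ 7] ≤ μ/a = (22/15)/7 = 22/105.
Numerically: ≈ 0.209524.
(Since a = 7 > μ = 1.466667, the bound 22/105 is < 1 and informative.)

P[X ≥ 7] ≤ 22/105 ≈ 0.209524.


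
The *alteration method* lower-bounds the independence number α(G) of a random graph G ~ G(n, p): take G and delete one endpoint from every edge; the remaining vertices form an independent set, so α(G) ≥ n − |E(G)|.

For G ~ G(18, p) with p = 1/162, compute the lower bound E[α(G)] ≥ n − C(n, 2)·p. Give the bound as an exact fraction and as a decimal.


E[|E(G)|] = C(18, 2)·p = 153 · (1/162) = 17/18.
E[α(G)] ≥ n − E[|E(G)|] = 18 − 17/18 = 307/18.
Numerically: ≈ 17.055556.
(This is only a lower bound; the true E[α(G)] may be larger.)

E[α(G)] ≥ 307/18 ≈ 17.055556.


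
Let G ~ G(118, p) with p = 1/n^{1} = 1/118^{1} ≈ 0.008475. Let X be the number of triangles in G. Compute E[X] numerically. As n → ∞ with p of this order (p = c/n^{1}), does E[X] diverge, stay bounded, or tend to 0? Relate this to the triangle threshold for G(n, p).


Number of potential triangles: C(118, 3) = 266916.
Each occurs with probability p³ ≈ (0.008475)³ ≈ 6.086309e-07.
By linearity: E[X] = C(118, 3)·p³ ≈ 266916 · 6.086309e-07 ≈ 0.1625.
Here α = 1, so p = 1/n is exactly at the triangle threshold p ~ 1/n. Asymptotically E[X] → c³/6 = 1³/6 = 1/6 ≈ 0.1667, a bounded constant. In this regime the triangle count is asymptotically Poisson(c³/6).

E[X] ≈ 0.1625; in regime p = Θ(1/n^{1}) E[X] stays bounded (at the triangle threshold p ~ 1/n).


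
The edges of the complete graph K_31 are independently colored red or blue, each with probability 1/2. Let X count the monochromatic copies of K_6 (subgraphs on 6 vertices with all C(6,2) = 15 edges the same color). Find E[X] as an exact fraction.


Let X = Σ_S X_S over the C(31, 6) = 736281 subsets S of size 6, where X_S = 1 if the K_6 on S is monochromatic.
For a fixed S, the K_6 on S has C(6, 2) = 15 edges. P[all 15 edges red] = (1/2)^15, and likewise for blue, so P[monochromatic] = 2·(1/2)^15 = 2^{1 − 15} = 1/16384.
By linearity of expectation: E[X] = C(31, 6) · 2^{1 − 15} = 736281 · 1/16384 = 736281/16384.
Numerically: E[X] ≈ 44.93903.

E[X] = C(31,6)·2^(1−C(6,2)) = 736281/16384 ≈ 44.93903.


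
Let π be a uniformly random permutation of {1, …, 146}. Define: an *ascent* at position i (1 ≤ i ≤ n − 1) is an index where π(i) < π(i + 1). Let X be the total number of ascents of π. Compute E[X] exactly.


Write X = Σ X_I over i = 1, …, 145, with X_I the indicator of one ascent.
There are 145 indicators.
For each fixed i, the pair (π(i), π(i+1)) is a uniformly random ordered pair of distinct values from {1, …, 146}; by symmetry P[π(i) < π(i+1)] = 1/2.
By linearity: E[X] = 145 · (1/2) = (146 − 1) · (1/2) = 145/2 ≈ 72.5000.

E[X] = 145/2 = 72.5000.


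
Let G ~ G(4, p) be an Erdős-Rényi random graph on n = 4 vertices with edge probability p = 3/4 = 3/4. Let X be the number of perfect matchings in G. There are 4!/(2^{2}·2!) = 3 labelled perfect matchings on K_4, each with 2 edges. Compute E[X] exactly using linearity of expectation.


K_4 has 4!/(2^{2}·2!) = 3 labelled perfect matchings.
For each such perfect matching H, let X_H = 1 if all 2 edges of H are present in G. Then P[X_H = 1] = p^{2} = (3/4)^{2} = 9/16.
By linearity: E[X] = Σ_H E[X_H] = 3 · p^{2} = 3 · 9/16 = 27/16.
Numerically: E[X] ≈ 1.6875.

E[X] = 3 · (3/4)^{2} = 27/16 ≈ 1.6875.


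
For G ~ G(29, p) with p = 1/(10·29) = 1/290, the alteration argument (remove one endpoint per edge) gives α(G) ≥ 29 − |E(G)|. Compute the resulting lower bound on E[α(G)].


E[|E(G)|] = C(29, 2)·p = 406 · (1/290) = 7/5.
E[α(G)] ≥ n − E[|E(G)|] = 29 − 7/5 = 138/5.
Numerically: ≈ 27.60000.
(This is only a lower bound; the true E[α(G)] may be larger.)

E[α(G)] ≥ 138/5 ≈ 27.60000.


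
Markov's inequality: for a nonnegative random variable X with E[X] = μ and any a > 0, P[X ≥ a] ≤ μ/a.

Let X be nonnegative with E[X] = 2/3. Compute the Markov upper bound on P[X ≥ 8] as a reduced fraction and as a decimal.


μ = E[X] = 2/3, a = 8.
Markov: P[X ≥ 8] ≤ μ/a = (2/3)/8 = 1/12.
Numerically: ≈ 0.083333.
(Since a = 8 > μ = 0.666667, the bound 1/12 is < 1 and informative.)

P[X ≥ 8] ≤ 1/12 ≈ 0.083333.
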